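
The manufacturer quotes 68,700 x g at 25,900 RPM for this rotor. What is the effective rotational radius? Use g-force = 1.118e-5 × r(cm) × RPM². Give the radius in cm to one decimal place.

68700 = 1.118 × 10⁻⁵ × r × (25900)²
r = 68700 / (1.118 × 10⁻⁵ × 670,810,000) = 68700 / 7499.656 ≈ 9.160 cm

9.2 cm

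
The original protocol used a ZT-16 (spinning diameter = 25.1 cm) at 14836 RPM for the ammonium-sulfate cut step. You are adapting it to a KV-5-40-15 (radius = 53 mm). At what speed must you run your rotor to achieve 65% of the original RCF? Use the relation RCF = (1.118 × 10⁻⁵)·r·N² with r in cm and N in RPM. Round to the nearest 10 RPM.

Original rotor: r = 25.1 / 2 = 12.55 cm
RCF = 1.118 × 10⁻⁵ × r × N²
RCF_original = 1.118 × 10⁻⁵ × 12.55 × (14836)² = 1.118 × 10⁻⁵ × 12.55 × 220,106,896 ≈ 30,883 × g
Target RCF = 0.65 × 30,883 ≈ 20,074 × g
Your rotor: r = 53 mm = 5.3 cm
20,074 = 1.118 × 10⁻⁵ × 5.3 × N²
N² = 20,074 / (5.9254 × 10⁻⁵) = 338,778,817
N ≈ √338,778,817 ≈ 18,405.9

18410 RPM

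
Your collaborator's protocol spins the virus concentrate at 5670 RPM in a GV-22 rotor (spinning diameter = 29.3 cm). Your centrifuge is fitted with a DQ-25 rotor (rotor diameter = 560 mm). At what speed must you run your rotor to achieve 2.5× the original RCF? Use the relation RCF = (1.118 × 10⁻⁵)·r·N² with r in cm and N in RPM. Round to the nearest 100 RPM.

Original rotor: r = 29.3 / 2 = 14.65 cm
RCF_original = 1.118 × 10⁻⁵ × 14.65 × (5670)² = 1.118 × 10⁻⁵ × 14.65 × 32,148,900 ≈ 5,265.6 × g
Target RCF = 2.5 × 5,265.6 ≈ 13,164 × g
Your rotor: r = 560 mm / 2 = 280 mm = 28 cm
13,164 = 1.118 × 10⁻⁵ × 28 × N²
N² = 13,164 / (31.304 × 10⁻⁵) = 42,052,134
N ≈ √42,052,134 ≈ 6,484.8

≈ 6500 RPM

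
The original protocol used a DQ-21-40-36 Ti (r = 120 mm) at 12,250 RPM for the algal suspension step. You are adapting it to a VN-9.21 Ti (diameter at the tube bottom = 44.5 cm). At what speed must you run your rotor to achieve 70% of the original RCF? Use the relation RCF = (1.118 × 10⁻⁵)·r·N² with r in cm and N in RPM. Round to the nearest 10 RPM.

Original rotor: r = 120 mm = 12.0 cm
RCF_original = 1.118 × 10⁻⁵ × 12 × (12250)² = 1.118 × 10⁻⁵ × 12 × 150,062,500 ≈ 20,132.4 × g
Target RCF = 0.7 × 20,132.4 ≈ 14,092.7 × g
Your rotor: r = 44.5 / 2 = 22.25 cm
14,092.7 = 1.118 × 10⁻⁵ × 22.25 × N²
N² = 14,092.7 / (24.8755 × 10⁻⁵) = 56,652,932
N ≈ √56,652,932 ≈ 7,526.8

≈ 7530 RPM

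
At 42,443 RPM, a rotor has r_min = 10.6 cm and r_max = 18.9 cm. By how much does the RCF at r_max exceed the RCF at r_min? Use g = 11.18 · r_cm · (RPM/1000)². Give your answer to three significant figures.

ΔRCF ≈ 167000 g

ΔRCF = 11.18 × (r_max − r_min) × (N/1000)² = 11.18 × 8.3 × 1,801.408249 ≈ 167,159.9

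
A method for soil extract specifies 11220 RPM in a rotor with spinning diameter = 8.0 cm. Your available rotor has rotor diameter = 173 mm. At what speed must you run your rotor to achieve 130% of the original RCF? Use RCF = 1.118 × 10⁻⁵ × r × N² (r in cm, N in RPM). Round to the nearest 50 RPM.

Original rotor: r = 8.0 / 2 = 4 cm
RCF = 1.118 × 10⁻⁵ × r × N²
RCF_original = 1.118 × 10⁻⁵ × 4 × (11220)² = 1.118 × 10⁻⁵ × 4 × 125,888,400 ≈ 5,629.7 × g
Target RCF = 1.3 × 5,629.7 ≈ 7,318.6 × g
Your rotor: r = 173 mm / 2 = 86.5 mm = 8.65 cm
7,318.6 = 1.118 × 10⁻⁵ × 8.65 × N²
N² = 7,318.6 / (9.6707 × 10⁻⁵) = 75,678,079
N ≈ √75,678,079 ≈ 8,699.3

8700 RPM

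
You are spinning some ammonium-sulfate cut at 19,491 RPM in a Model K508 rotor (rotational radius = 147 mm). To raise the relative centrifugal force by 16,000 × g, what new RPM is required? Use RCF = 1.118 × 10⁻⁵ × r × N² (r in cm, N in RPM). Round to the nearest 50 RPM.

r = 147 mm = 14.7 cm
Current RCF = 1.118 × 10⁻⁵ × 14.7 × (19491)² = 1.118 × 10⁻⁵ × 14.7 × 379,899,081 ≈ 62,434.9 × g
Target RCF = 62,434.9 + 16,000 = 78,434.9 × g
N² = 78,434.9 / (16.4346 × 10⁻⁵) = 477,254,694
N ≈ √477,254,694 ≈ 21,846.2

N₂ ≈ 21850 RPM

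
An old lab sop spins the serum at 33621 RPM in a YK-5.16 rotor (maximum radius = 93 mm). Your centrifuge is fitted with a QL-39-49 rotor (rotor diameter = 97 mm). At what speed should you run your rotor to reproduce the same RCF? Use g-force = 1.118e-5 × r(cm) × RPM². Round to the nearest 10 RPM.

≈ 46560 RPM

Original rotor: r = 93 mm = 9.3 cm
RCF_original = 1.118 × 10⁻⁵ × 9.3 × (33621)² = 1.118 × 10⁻⁵ × 9.3 × 1,130,371,641 ≈ 117,529.3 × g
Your rotor: r = 97 mm / 2 = 48.5 mm = 4.85 cm
117,529.3 = 1.118 × 10⁻⁵ × 4.85 × N²
N² = 117,529.3 / (5.4223 × 10⁻⁵) = 2,167,517,474
N ≈ √2,167,517,474 ≈ 46,556.6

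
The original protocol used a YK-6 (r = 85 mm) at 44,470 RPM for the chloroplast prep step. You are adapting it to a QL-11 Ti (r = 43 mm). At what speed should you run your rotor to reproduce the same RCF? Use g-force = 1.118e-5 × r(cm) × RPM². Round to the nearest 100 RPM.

≈ 62500 RPM

Original rotor: r = 85 mm = 8.5 cm
RCF = 1.118 × 10⁻⁵ × r × N²
RCF_original = 1.118 × 10⁻⁵ × 8.5 × (44470)² = 1.118 × 10⁻⁵ × 8.5 × 1,977,580,900 ≈ 187,929.5 × g
Your rotor: r = 43 mm = 4.3 cm
187,929.5 = 1.118 × 10⁻⁵ × 4.3 × N²
N² = 187,929.5 / (4.8074 × 10⁻⁵) = 3,909,171,278
N ≈ √3,909,171,278 ≈ 62,523.4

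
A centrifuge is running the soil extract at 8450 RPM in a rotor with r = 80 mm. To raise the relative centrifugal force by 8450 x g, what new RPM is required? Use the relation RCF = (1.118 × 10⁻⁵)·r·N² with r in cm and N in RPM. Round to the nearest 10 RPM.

r = 80 mm = 8.0 cm
Current RCF = 1.118 × 10⁻⁵ × 8 × (8450)² = 1.118 × 10⁻⁵ × 8 × 71,402,500 ≈ 6,386.2 × g
Target RCF = 6,386.2 + 8,450 = 14,836.2 × g
N² = 14,836.2 / (8.944 × 10⁻⁵) = 165,878,801
N ≈ √165,878,801 ≈ 12,879.4

≈ 12880 RPM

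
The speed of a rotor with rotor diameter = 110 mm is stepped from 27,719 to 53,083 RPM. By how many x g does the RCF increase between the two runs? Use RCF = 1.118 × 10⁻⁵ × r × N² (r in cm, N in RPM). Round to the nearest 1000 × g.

r = 110 mm / 2 = 55 mm = 5.5 cm
RCF₁ = 1.118 × 10⁻⁵ × 5.5 × (27719)² = 1.118 × 10⁻⁵ × 5.5 × 768,342,961 ≈ 47,245.4 × g
RCF₂ = 1.118 × 10⁻⁵ × 5.5 × (53083)² = 1.118 × 10⁻⁵ × 5.5 × 2,817,804,889 ≈ 173,266.8 × g
Increase = 173,266.8 − 47,245.4 = 126,021.4

126000 x g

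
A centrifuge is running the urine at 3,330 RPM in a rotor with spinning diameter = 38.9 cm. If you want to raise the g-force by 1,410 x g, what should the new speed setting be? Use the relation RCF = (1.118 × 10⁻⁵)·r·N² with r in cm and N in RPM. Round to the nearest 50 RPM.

N₂ ≈ 4200 RPM

r = 38.9 / 2 = 19.45 cm
Current RCF = 1.118 × 10⁻⁵ × 19.45 × (3330)² = 1.118 × 10⁻⁵ × 19.45 × 11,088,900 ≈ 2,411.3 × g
Target RCF = 2,411.3 + 1,410 = 3,821.3 × g
N² = 3,821.3 / (21.7451 × 10⁻⁵) = 17,573,154
N ≈ √17,573,154 ≈ 4,192.0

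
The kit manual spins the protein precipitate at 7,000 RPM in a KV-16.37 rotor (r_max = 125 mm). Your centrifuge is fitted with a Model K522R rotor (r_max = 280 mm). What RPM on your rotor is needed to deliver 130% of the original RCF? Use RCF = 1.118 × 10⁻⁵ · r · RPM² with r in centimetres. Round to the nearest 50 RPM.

≈ 5350 RPM

Original rotor: r = 125 mm = 12.5 cm
RCF_original = 1.118 × 10⁻⁵ × 12.5 × (7000)² = 1.118 × 10⁻⁵ × 12.5 × 49,000,000 ≈ 6,847.8 × g
Target RCF = 1.3 × 6,847.8 ≈ 8,902.1 × g
Your rotor: r = 280 mm = 28.0 cm
8,902.1 = 1.118 × 10⁻⁵ × 28 × N²
N² = 8,902.1 / (31.304 × 10⁻⁵) = 28,437,580
N ≈ √28,437,580 ≈ 5,332.7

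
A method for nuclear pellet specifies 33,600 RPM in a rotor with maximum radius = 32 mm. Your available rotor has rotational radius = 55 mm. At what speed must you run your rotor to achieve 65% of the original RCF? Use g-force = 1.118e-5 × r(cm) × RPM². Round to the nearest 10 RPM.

≈ 20660 RPM

Original rotor: r = 32 mm = 3.2 cm
RCF = 1.118 × 10⁻⁵ × r × N²
RCF_original = 1.118 × 10⁻⁵ × 3.2 × (33600)² = 1.118 × 10⁻⁵ × 3.2 × 1,128,960,000 ≈ 40,389.7 × g
Target RCF = 0.65 × 40,389.7 ≈ 26,253.3 × g
Your rotor: r = 55 mm = 5.5 cm
26,253.3 = 1.118 × 10⁻⁵ × 5.5 × N²
N² = 26,253.3 / (6.149 × 10⁻⁵) = 426,952,350
N ≈ √426,952,350 ≈ 20,662.8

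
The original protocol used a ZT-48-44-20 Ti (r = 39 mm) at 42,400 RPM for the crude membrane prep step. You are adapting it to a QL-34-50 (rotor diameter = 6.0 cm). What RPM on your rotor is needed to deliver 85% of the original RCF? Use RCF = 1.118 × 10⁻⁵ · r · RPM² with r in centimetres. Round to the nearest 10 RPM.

44570 RPM

Original rotor: r = 39 mm = 3.9 cm
RCF_original = 1.118 × 10⁻⁵ × 3.9 × (42400)² = 1.118 × 10⁻⁵ × 3.9 × 1,797,760,000 ≈ 78,385.9 × g
Target RCF = 0.85 × 78,385.9 ≈ 66,628 × g
Your rotor: r = 6.0 / 2 = 3 cm
66,628 = 1.118 × 10⁻⁵ × 3 × N²
N² = 66,628 / (3.354 × 10⁻⁵) = 1,986,523,554
N ≈ √1,986,523,554 ≈ 44,570.4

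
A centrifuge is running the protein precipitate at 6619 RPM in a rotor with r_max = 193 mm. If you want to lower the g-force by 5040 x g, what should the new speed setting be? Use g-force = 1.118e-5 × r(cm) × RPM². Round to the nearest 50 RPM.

r = 193 mm = 19.3 cm
Current RCF = 1.118 × 10⁻⁵ × 19.3 × (6619)² = 1.118 × 10⁻⁵ × 19.3 × 43,811,161 ≈ 9,453.3 × g
Target RCF = 9,453.3 − 5,040 = 4,413.3 × g
N² = 4,413.3 / (21.5774 × 10⁻⁵) = 20,453,345
N ≈ √20,453,345 ≈ 4,522.5

≈ 4500 RPM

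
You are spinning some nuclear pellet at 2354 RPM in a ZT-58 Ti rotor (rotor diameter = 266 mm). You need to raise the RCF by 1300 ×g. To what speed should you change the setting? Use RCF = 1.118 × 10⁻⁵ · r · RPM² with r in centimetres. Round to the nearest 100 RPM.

≈ 3800 RPM

r = 266 mm / 2 = 133 mm = 13.3 cm
Current RCF = 1.118 × 10⁻⁵ × 13.3 × (2354)² = 1.118 × 10⁻⁵ × 13.3 × 5,541,316 ≈ 824 × g
Target RCF = 824 + 1,300 = 2,124 × g
N² = 2,124 / (14.8694 × 10⁻⁵) = 14,284,369
N ≈ √14,284,369 ≈ 3,779.5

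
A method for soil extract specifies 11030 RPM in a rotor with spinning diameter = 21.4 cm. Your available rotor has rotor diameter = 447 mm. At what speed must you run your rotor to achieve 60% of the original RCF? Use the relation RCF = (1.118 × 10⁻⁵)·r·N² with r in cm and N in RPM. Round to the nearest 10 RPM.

Original rotor: r = 21.4 / 2 = 10.7 cm
RCF = 1.118 × 10⁻⁵ × r × N²
RCF_original = 1.118 × 10⁻⁵ × 10.7 × (11030)² = 1.118 × 10⁻⁵ × 10.7 × 121,660,900 ≈ 14,553.8 × g
Target RCF = 0.6 × 14,553.8 ≈ 8,732.3 × g
Your rotor: r = 447 mm / 2 = 223.5 mm = 22.35 cm
8,732.3 = 1.118 × 10⁻⁵ × 22.35 × N²
N² = 8,732.3 / (24.9873 × 10⁻⁵) = 34,946,953
N ≈ √34,946,953 ≈ 5,911.6

≈ 5910 RPM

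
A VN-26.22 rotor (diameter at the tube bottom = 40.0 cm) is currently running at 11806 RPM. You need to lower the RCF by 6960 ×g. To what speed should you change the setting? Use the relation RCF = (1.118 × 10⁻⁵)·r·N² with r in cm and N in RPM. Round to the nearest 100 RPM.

≈ 10400 RPM

r = 40.0 / 2 = 20 cm
Current RCF = 1.118 × 10⁻⁵ × 20 × (11806)² = 1.118 × 10⁻⁵ × 20 × 139,381,636 ≈ 31,165.7 × g
Target RCF = 31,165.7 − 6,960 = 24,205.7 × g
N² = 24,205.7 / (22.36 × 10⁻⁵) = 108,254,472
N ≈ √108,254,472 ≈ 10,404.5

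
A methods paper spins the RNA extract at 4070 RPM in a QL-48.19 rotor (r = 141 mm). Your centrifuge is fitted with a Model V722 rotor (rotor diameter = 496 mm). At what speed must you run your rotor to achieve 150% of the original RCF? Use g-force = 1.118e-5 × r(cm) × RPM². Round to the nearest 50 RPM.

Original rotor: r = 141 mm = 14.1 cm
RCF = 1.118 × 10⁻⁵ × r × N²
RCF_original = 1.118 × 10⁻⁵ × 14.1 × (4070)² = 1.118 × 10⁻⁵ × 14.1 × 16,564,900 ≈ 2,611.3 × g
Target RCF = 1.5 × 2,611.3 ≈ 3,917 × g
Your rotor: r = 496 mm / 2 = 248 mm = 24.8 cm
3,917 = 1.118 × 10⁻⁵ × 24.8 × N²
N² = 3,917 / (27.7264 × 10⁻⁵) = 14,127,330
N ≈ √14,127,330 ≈ 3,758.6

3750 RPM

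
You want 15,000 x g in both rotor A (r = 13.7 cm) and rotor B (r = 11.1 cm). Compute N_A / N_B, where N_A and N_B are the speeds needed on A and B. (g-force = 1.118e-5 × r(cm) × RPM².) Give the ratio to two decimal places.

0.90

At fixed RCF, N ∝ 1/√r, so N_A/N_B = √(r_B/r_A) = √(11.1/13.7) = √0.810219 = 0.9001.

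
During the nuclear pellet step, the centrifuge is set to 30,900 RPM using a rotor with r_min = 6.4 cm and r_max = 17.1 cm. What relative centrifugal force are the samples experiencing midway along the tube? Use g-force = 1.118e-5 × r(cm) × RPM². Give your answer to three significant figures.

r_avg = (6.4 + 17.1) / 2 = 11.75 cm
RCF = 1.118 × 10⁻⁵ × 11.75 × (30900)² = 1.118 × 10⁻⁵ × 11.75 × 954,810,000 ≈ 125,428.6 × g

125000 ×g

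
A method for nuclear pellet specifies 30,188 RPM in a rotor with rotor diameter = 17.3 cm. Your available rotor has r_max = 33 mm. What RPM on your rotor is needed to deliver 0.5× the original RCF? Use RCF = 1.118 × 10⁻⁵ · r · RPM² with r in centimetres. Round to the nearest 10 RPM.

≈ 34560 RPM

Original rotor: r = 17.3 / 2 = 8.65 cm
RCF = 1.118 × 10⁻⁵ × r × N²
RCF_original = 1.118 × 10⁻⁵ × 8.65 × (30188)² = 1.118 × 10⁻⁵ × 8.65 × 911,315,344 ≈ 88,130.6 × g
Target RCF = 0.5 × 88,130.6 ≈ 44,065.3 × g
Your rotor: r = 33 mm = 3.3 cm
44,065.3 = 1.118 × 10⁻⁵ × 3.3 × N²
N² = 44,065.3 / (3.6894 × 10⁻⁵) = 1,194,375,779
N ≈ √1,194,375,779 ≈ 34,559.7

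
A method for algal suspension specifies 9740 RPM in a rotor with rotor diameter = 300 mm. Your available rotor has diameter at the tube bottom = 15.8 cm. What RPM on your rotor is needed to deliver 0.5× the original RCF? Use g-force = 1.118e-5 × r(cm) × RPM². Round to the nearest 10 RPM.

Original rotor: r = 300 mm / 2 = 150 mm = 15 cm
RCF = 1.118 × 10⁻⁵ × r × N²
RCF_original = 1.118 × 10⁻⁵ × 15 × (9740)² = 1.118 × 10⁻⁵ × 15 × 94,867,600 ≈ 15,909.3 × g
Target RCF = 0.5 × 15,909.3 ≈ 7,954.6 × g
Your rotor: r = 15.8 / 2 = 7.9 cm
7,954.6 = 1.118 × 10⁻⁵ × 7.9 × N²
N² = 7,954.6 / (8.8322 × 10⁻⁵) = 90,063,631
N ≈ √90,063,631 ≈ 9,490.2

9490 RPM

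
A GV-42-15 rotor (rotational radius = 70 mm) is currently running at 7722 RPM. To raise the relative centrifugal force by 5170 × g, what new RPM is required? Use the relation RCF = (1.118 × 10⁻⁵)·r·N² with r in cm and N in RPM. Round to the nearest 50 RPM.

≈ 11200 RPM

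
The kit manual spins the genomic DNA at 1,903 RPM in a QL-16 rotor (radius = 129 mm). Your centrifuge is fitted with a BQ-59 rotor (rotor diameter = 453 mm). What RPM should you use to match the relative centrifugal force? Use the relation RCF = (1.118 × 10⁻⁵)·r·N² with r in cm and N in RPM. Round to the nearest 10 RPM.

Original rotor: r = 129 mm = 12.9 cm
RCF = 1.118 × 10⁻⁵ × r × N²
RCF_original = 1.118 × 10⁻⁵ × 12.9 × (1903)² = 1.118 × 10⁻⁵ × 12.9 × 3,621,409 ≈ 522.3 × g
Your rotor: r = 453 mm / 2 = 226.5 mm = 22.65 cm
522.3 = 1.118 × 10⁻⁵ × 22.65 × N²
N² = 522.3 / (25.3227 × 10⁻⁵) = 2,062,576
N ≈ √2,062,576 ≈ 1,436.2

1440 RPM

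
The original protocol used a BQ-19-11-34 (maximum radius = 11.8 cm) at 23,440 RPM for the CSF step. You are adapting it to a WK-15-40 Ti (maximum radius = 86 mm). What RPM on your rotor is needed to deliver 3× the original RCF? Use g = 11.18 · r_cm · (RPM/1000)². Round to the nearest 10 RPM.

RCF = 11.18 × r × (N/1000)²
RCF_original = 11.18 × 11.8 × (23.44)² = 11.18 × 11.8 × 549.4336 ≈ 72,483.5 × g
Target RCF = 3 × 72,483.5 ≈ 217,450.5 × g
Your rotor: r = 86 mm = 8.6 cm
217,450.5 = 11.18 × 8.6 × (N/1000)²
(N/1000)² = 217,450.5 / 96.148 = 2261.623
N = 1000 × √2261.623 ≈ 47,556.5

47560 RPM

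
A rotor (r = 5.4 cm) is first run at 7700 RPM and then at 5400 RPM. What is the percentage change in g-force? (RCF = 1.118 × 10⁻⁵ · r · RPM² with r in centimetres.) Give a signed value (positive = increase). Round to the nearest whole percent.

-51%

RCF ∝ N², so the ratio is (5400/7700)² = (0.701299)² = 0.4918.
Change = 0.4918 − 1 = -0.5082 → -50.8%.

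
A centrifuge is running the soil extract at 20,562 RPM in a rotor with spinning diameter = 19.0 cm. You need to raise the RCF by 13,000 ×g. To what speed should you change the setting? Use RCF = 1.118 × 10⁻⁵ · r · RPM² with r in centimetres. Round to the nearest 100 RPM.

r = 19.0 / 2 = 9.5 cm
Current RCF = 1.118 × 10⁻⁵ × 9.5 × (20562)² = 1.118 × 10⁻⁵ × 9.5 × 422,795,844 ≈ 44,905.1 × g
Target RCF = 44,905.1 + 13,000 = 57,905.1 × g
N² = 57,905.1 / (10.621 × 10⁻⁵) = 545,194,426
N ≈ √545,194,426 ≈ 23,349.4

23300 RPM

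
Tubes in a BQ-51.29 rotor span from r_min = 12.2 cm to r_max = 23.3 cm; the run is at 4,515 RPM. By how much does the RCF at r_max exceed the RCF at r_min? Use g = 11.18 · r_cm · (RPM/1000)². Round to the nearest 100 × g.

ΔRCF ≈ 2500 ×g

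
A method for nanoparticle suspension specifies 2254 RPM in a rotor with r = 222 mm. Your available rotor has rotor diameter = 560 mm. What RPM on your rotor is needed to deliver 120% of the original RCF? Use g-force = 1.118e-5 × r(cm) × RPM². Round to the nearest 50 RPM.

Original rotor: r = 222 mm = 22.2 cm
RCF = 1.118 × 10⁻⁵ × r × N²
RCF_original = 1.118 × 10⁻⁵ × 22.2 × (2254)² = 1.118 × 10⁻⁵ × 22.2 × 5,080,516 ≈ 1,261 × g
Target RCF = 1.2 × 1,261 ≈ 1,513.2 × g
Your rotor: r = 560 mm / 2 = 280 mm = 28 cm
1,513.2 = 1.118 × 10⁻⁵ × 28 × N²
N² = 1,513.2 / (31.304 × 10⁻⁵) = 4,833,887
N ≈ √4,833,887 ≈ 2,198.6

2200 RPM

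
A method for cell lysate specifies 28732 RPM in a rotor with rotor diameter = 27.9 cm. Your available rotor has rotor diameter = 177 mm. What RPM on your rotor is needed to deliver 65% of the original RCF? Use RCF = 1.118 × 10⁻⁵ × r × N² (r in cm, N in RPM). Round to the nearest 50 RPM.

29100 RPM

Original rotor: r = 27.9 / 2 = 13.95 cm
RCF_original = 1.118 × 10⁻⁵ × 13.95 × (28732)² = 1.118 × 10⁻⁵ × 13.95 × 825,527,824 ≈ 128,750.1 × g
Target RCF = 0.65 × 128,750.1 ≈ 83,687.6 × g
Your rotor: r = 177 mm / 2 = 88.5 mm = 8.85 cm
83,687.6 = 1.118 × 10⁻⁵ × 8.85 × N²
N² = 83,687.6 / (9.8943 × 10⁻⁵) = 845,816,278
N ≈ √845,816,278 ≈ 29,082.9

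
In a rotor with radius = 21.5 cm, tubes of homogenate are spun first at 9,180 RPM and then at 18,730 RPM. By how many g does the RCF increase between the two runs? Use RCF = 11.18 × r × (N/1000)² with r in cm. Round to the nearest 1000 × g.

RCF₁ = 11.18 × 21.5 × (9.18)² = 11.18 × 21.5 × 84.2724 ≈ 20,256.6 × g
RCF₂ = 11.18 × 21.5 × (18.73)² = 11.18 × 21.5 × 350.8129 ≈ 84,324.9 × g
Increase = 84,324.9 − 20,256.6 = 64,068.3

64000 g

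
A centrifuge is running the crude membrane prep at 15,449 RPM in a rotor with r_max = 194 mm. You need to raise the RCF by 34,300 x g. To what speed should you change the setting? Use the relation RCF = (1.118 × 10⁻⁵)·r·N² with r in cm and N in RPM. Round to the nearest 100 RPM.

r = 194 mm = 19.4 cm
Current RCF = 1.118 × 10⁻⁵ × 19.4 × (15449)² = 1.118 × 10⁻⁵ × 19.4 × 238,671,601 ≈ 51,766 × g
Target RCF = 51,766 + 34,300 = 86,066 × g
N² = 86,066 / (21.6892 × 10⁻⁵) = 396,815,005
N ≈ √396,815,005 ≈ 19,920.2

19900 RPM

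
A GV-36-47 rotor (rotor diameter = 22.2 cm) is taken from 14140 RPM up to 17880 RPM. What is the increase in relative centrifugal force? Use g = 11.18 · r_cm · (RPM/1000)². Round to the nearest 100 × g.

≈ 14900 ×g

r = 22.2 / 2 = 11.1 cm
RCF₁ = 11.18 × 11.1 × (14.14)² = 11.18 × 11.1 × 199.9396 ≈ 24,812.1 × g
RCF₂ = 11.18 × 11.1 × (17.88)² = 11.18 × 11.1 × 319.6944 ≈ 39,673.4 × g
Increase = 39,673.4 − 24,812.1 = 14,861.3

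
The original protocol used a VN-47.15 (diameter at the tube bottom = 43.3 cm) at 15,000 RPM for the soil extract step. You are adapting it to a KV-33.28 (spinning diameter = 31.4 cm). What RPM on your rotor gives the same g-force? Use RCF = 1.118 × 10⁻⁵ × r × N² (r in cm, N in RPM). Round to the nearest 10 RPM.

≈ 17610 RPM

Original rotor: r = 43.3 / 2 = 21.65 cm
RCF = 1.118 × 10⁻⁵ × r × N²
RCF_original = 1.118 × 10⁻⁵ × 21.65 × (15000)² = 1.118 × 10⁻⁵ × 21.65 × 225,000,000 ≈ 54,460.6 × g
Your rotor: r = 31.4 / 2 = 15.7 cm
54,460.6 = 1.118 × 10⁻⁵ × 15.7 × N²
N² = 54,460.6 / (17.5526 × 10⁻⁵) = 310,270,843
N ≈ √310,270,843 ≈ 17,614.5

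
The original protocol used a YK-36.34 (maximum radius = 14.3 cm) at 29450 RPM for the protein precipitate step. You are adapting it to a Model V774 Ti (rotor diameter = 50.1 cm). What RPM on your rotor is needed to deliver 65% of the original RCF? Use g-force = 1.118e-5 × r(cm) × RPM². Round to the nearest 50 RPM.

RCF_original = 1.118 × 10⁻⁵ × 14.3 × (29450)² = 1.118 × 10⁻⁵ × 14.3 × 867,302,500 ≈ 138,659.1 × g
Target RCF = 0.65 × 138,659.1 ≈ 90,128.4 × g
Your rotor: r = 50.1 / 2 = 25.05 cm
90,128.4 = 1.118 × 10⁻⁵ × 25.05 × N²
N² = 90,128.4 / (28.0059 × 10⁻⁵) = 321,819,331
N ≈ √321,819,331 ≈ 17,939.3

≈ 17950 RPM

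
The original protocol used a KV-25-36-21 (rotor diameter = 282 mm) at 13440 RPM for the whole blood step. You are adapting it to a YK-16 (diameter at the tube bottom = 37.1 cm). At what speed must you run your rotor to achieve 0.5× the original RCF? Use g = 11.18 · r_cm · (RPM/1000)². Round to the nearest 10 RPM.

Original rotor: r = 282 mm / 2 = 141 mm = 14.1 cm
RCF = 11.18 × r × (N/1000)²
RCF_original = 11.18 × 14.1 × (13.44)² = 11.18 × 14.1 × 180.6336 ≈ 28,474.7 × g
Target RCF = 0.5 × 28,474.7 ≈ 14,237.4 × g
Your rotor: r = 37.1 / 2 = 18.55 cm
14,237.4 = 11.18 × 18.55 × (N/1000)²
(N/1000)² = 14,237.4 / 207.389 = 68.6507
N = 1000 × √68.6507 ≈ 8,285.6

≈ 8290 RPM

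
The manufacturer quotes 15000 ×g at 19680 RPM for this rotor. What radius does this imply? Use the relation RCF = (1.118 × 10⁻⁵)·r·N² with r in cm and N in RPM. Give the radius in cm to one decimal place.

15000 = 1.118 × 10⁻⁵ × r × (19680)²
r = 15000 / (1.118 × 10⁻⁵ × 387,302,400) = 15000 / 4330.041 ≈ 3.464 cm

r ≈ 3.5 cm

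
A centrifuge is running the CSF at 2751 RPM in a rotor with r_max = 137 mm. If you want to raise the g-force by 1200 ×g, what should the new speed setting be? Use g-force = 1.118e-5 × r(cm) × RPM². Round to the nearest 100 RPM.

N₂ ≈ 3900 RPM

r = 137 mm = 13.7 cm
Current RCF = 1.118 × 10⁻⁵ × 13.7 × (2751)² = 1.118 × 10⁻⁵ × 13.7 × 7,568,001 ≈ 1,159.2 × g
Target RCF = 1,159.2 + 1,200 = 2,359.2 × g
N² = 2,359.2 / (15.3166 × 10⁻⁵) = 15,402,896
N ≈ √15,402,896 ≈ 3,924.7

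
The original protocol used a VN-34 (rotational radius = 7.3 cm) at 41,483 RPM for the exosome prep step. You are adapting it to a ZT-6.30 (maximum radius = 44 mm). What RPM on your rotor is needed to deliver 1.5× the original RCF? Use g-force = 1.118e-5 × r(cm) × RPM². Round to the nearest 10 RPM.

65440 RPM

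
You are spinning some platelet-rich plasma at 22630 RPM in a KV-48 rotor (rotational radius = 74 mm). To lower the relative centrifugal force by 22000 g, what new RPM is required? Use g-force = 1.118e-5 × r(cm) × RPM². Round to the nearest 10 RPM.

r = 74 mm = 7.4 cm
Current RCF = 1.118 × 10⁻⁵ × 7.4 × (22630)² = 1.118 × 10⁻⁵ × 7.4 × 512,116,900 ≈ 42,368.5 × g
Target RCF = 42,368.5 − 22,000 = 20,368.5 × g
N² = 20,368.5 / (8.2732 × 10⁻⁵) = 246,198,569
N ≈ √246,198,569 ≈ 15,690.7

≈ 15690 RPM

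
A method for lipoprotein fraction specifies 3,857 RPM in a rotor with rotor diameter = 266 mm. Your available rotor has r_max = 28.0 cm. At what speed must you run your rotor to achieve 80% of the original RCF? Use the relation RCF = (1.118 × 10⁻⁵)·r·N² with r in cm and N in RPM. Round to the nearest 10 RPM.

2380 RPM

Original rotor: r = 266 mm / 2 = 133 mm = 13.3 cm
RCF_original = 1.118 × 10⁻⁵ × 13.3 × (3857)² = 1.118 × 10⁻⁵ × 13.3 × 14,876,449 ≈ 2,212 × g
Target RCF = 0.8 × 2,212 ≈ 1,769.6 × g
1,769.6 = 1.118 × 10⁻⁵ × 28 × N²
N² = 1,769.6 / (31.304 × 10⁻⁵) = 5,652,952
N ≈ √5,652,952 ≈ 2,377.6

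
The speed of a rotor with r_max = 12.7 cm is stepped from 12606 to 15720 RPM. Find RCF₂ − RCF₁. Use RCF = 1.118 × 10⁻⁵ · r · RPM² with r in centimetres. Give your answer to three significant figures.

12500 x g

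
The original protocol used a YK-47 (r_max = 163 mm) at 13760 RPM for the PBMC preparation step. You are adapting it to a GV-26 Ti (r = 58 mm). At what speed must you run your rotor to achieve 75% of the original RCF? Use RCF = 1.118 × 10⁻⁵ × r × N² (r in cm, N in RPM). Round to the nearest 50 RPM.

20000 RPM

Original rotor: r = 163 mm = 16.3 cm
RCF_original = 1.118 × 10⁻⁵ × 16.3 × (13760)² = 1.118 × 10⁻⁵ × 16.3 × 189,337,600 ≈ 34,503.7 × g
Target RCF = 0.75 × 34,503.7 ≈ 25,877.8 × g
Your rotor: r = 58 mm = 5.8 cm
25,877.8 = 1.118 × 10⁻⁵ × 5.8 × N²
N² = 25,877.8 / (6.4844 × 10⁻⁵) = 399,077,787
N ≈ √399,077,787 ≈ 19,976.9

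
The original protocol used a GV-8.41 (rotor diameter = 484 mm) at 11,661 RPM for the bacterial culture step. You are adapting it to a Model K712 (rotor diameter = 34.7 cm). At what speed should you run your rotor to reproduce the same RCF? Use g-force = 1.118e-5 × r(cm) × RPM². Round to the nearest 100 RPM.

Original rotor: r = 484 mm / 2 = 242 mm = 24.2 cm
RCF = 1.118 × 10⁻⁵ × r × N²
RCF_original = 1.118 × 10⁻⁵ × 24.2 × (11661)² = 1.118 × 10⁻⁵ × 24.2 × 135,978,921 ≈ 36,789.9 × g
Your rotor: r = 34.7 / 2 = 17.35 cm
36,789.9 = 1.118 × 10⁻⁵ × 17.35 × N²
N² = 36,789.9 / (19.3973 × 10⁻⁵) = 189,665,056
N ≈ √189,665,056 ≈ 13,771.9

≈ 13800 RPM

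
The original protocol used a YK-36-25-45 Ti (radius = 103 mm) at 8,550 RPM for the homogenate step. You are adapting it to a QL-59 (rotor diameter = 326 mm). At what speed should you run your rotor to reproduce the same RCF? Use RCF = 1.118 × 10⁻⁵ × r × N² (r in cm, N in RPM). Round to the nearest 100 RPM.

6800 RPM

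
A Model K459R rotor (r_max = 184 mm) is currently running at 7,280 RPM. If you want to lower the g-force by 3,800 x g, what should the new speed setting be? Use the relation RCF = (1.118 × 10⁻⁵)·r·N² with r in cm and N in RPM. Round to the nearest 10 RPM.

r = 184 mm = 18.4 cm
Current RCF = 1.118 × 10⁻⁵ × 18.4 × (7280)² = 1.118 × 10⁻⁵ × 18.4 × 52,998,400 ≈ 10,902.4 × g
Target RCF = 10,902.4 − 3,800 = 7,102.4 × g
N² = 7,102.4 / (20.5712 × 10⁻⁵) = 34,525,939
N ≈ √34,525,939 ≈ 5,875.9

N₂ ≈ 5880 RPM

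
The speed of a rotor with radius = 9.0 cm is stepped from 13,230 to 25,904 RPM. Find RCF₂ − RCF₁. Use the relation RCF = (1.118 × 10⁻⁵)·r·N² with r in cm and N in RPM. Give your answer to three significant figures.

49900 × g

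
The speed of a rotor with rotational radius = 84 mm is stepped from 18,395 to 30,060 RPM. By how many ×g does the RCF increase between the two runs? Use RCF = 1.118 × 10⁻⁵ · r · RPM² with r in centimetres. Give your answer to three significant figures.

53100 ×g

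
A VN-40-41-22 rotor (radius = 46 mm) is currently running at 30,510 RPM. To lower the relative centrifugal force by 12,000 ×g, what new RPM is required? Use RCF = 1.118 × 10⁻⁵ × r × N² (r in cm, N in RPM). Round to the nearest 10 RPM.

N₂ ≈ 26410 RPM

r = 46 mm = 4.6 cm
Current RCF = 1.118 × 10⁻⁵ × 4.6 × (30510)² = 1.118 × 10⁻⁵ × 4.6 × 930,860,100 ≈ 47,872.3 × g
Target RCF = 47,872.3 − 12,000 = 35,872.3 × g
N² = 35,872.3 / (5.1428 × 10⁻⁵) = 697,524,695
N ≈ √697,524,695 ≈ 26,410.7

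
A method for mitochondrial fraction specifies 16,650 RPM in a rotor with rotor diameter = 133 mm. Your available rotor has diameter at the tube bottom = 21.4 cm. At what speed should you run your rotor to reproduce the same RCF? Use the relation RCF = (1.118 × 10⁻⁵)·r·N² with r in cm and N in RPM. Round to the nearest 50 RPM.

13150 RPM

Original rotor: r = 133 mm / 2 = 66.5 mm = 6.65 cm
RCF = 1.118 × 10⁻⁵ × r × N²
RCF_original = 1.118 × 10⁻⁵ × 6.65 × (16650)² = 1.118 × 10⁻⁵ × 6.65 × 277,222,500 ≈ 20,610.7 × g
Your rotor: r = 21.4 / 2 = 10.7 cm
20,610.7 = 1.118 × 10⁻⁵ × 10.7 × N²
N² = 20,610.7 / (11.9626 × 10⁻⁵) = 172,292,813
N ≈ √172,292,813 ≈ 13,126.0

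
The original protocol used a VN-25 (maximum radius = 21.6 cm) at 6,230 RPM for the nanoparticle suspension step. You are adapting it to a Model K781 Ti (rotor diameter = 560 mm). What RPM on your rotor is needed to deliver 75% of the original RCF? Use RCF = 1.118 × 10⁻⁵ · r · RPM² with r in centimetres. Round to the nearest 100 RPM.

≈ 4700 RPM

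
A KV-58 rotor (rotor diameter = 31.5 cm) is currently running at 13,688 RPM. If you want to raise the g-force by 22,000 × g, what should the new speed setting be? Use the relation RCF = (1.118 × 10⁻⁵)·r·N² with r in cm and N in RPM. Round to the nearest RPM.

≈ 17672 RPM

r = 31.5 / 2 = 15.75 cm
Current RCF = 1.118 × 10⁻⁵ × 15.75 × (13688)² = 1.118 × 10⁻⁵ × 15.75 × 187,361,344 ≈ 32,991.5 × g
Target RCF = 32,991.5 + 22,000 = 54,991.5 × g
N² = 54,991.5 / (17.6085 × 10⁻⁵) = 312,300,877
N ≈ √312,300,877 ≈ 17,672.0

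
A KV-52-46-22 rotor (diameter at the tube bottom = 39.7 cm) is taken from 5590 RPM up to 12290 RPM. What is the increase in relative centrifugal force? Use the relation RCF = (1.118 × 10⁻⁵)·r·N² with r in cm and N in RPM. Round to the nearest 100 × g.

≈ 26600 × g

r = 39.7 / 2 = 19.85 cm
RCF₁ = 1.118 × 10⁻⁵ × 19.85 × (5590)² = 1.118 × 10⁻⁵ × 19.85 × 31,248,100 ≈ 6,934.7 × g
RCF₂ = 1.118 × 10⁻⁵ × 19.85 × (12290)² = 1.118 × 10⁻⁵ × 19.85 × 151,044,100 ≈ 33,520.2 × g
Increase = 33,520.2 − 6,934.7 = 26,585.5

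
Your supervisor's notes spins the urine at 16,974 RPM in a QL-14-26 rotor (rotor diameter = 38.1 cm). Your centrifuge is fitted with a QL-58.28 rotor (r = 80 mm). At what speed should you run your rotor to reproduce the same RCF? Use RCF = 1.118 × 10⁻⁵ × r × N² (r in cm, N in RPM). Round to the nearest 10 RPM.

Original rotor: r = 38.1 / 2 = 19.05 cm
RCF_original = 1.118 × 10⁻⁵ × 19.05 × (16974)² = 1.118 × 10⁻⁵ × 19.05 × 288,116,676 ≈ 61,362.8 × g
Your rotor: r = 80 mm = 8.0 cm
61,362.8 = 1.118 × 10⁻⁵ × 8 × N²
N² = 61,362.8 / (8.944 × 10⁻⁵) = 686,077,818
N ≈ √686,077,818 ≈ 26,193.1

26190 RPM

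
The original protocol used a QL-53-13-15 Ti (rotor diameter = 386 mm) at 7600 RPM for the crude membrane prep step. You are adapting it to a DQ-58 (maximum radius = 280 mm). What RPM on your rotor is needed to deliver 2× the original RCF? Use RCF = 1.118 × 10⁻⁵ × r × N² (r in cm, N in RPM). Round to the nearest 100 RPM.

Original rotor: r = 386 mm / 2 = 193 mm = 19.3 cm
RCF_original = 1.118 × 10⁻⁵ × 19.3 × (7600)² = 1.118 × 10⁻⁵ × 19.3 × 57,760,000 ≈ 12,463.1 × g
Target RCF = 2 × 12,463.1 ≈ 24,926.2 × g
Your rotor: r = 280 mm = 28.0 cm
24,926.2 = 1.118 × 10⁻⁵ × 28 × N²
N² = 24,926.2 / (31.304 × 10⁻⁵) = 79,626,246
N ≈ √79,626,246 ≈ 8,923.4

≈ 8900 RPM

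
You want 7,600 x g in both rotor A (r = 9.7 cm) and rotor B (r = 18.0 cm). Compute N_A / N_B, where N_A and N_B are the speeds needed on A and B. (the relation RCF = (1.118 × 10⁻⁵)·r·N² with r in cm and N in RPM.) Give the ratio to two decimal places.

At fixed RCF, N ∝ 1/√r, so N_A/N_B = √(r_B/r_A) = √(18.0/9.7) = √1.855670 = 1.3622.

1.36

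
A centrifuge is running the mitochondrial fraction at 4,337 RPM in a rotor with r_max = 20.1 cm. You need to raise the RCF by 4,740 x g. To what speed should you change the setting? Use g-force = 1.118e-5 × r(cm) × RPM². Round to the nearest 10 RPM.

N₂ ≈ 6320 RPM

Current RCF = 1.118 × 10⁻⁵ × 20.1 × (4337)² = 1.118 × 10⁻⁵ × 20.1 × 18,809,569 ≈ 4,226.8 × g
Target RCF = 4,226.8 + 4,740 = 8,966.8 × g
N² = 8,966.8 / (22.4718 × 10⁻⁵) = 39,902,456
N ≈ √39,902,456 ≈ 6,316.8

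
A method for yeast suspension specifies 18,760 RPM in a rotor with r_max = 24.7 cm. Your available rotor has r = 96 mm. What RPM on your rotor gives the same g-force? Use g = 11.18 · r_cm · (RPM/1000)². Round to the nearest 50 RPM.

RCF = 11.18 × r × (N/1000)²
RCF_original = 11.18 × 24.7 × (18.76)² = 11.18 × 24.7 × 351.9376 ≈ 97,186.2 × g
Your rotor: r = 96 mm = 9.6 cm
97,186.2 = 11.18 × 9.6 × (N/1000)²
(N/1000)² = 97,186.2 / 107.328 = 905.5065
N = 1000 × √905.5065 ≈ 30,091.6

30100 RPM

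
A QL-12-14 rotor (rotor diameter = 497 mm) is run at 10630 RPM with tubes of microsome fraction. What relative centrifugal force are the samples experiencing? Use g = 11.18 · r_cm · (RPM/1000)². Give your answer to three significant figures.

r = 497 mm / 2 = 248.5 mm = 24.85 cm
RCF = 11.18 × 24.85 × (10.63)² = 11.18 × 24.85 × 112.9969 ≈ 31,393.1 × g

31400 x g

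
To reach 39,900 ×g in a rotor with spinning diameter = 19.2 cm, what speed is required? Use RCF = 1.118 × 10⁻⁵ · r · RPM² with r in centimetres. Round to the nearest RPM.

r = 19.2 / 2 = 9.6 cm
39,900 = 1.118 × 10⁻⁵ × 9.6 × N²
N² = 39,900 / (10.7328 × 10⁻⁵) = 371,757,603
N ≈ √371,757,603 ≈ 19,281.0

N ≈ 19281 RPM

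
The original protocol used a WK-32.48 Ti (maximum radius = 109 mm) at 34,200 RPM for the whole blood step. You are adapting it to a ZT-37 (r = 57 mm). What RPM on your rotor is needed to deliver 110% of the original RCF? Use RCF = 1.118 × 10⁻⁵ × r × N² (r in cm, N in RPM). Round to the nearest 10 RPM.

Original rotor: r = 109 mm = 10.9 cm
RCF = 1.118 × 10⁻⁵ × r × N²
RCF_original = 1.118 × 10⁻⁵ × 10.9 × (34200)² = 1.118 × 10⁻⁵ × 10.9 × 1,169,640,000 ≈ 142,534.7 × g
Target RCF = 1.1 × 142,534.7 ≈ 156,788.2 × g
Your rotor: r = 57 mm = 5.7 cm
156,788.2 = 1.118 × 10⁻⁵ × 5.7 × N²
N² = 156,788.2 / (6.3726 × 10⁻⁵) = 2,460,348,994
N ≈ √2,460,348,994 ≈ 49,601.9

≈ 49600 RPM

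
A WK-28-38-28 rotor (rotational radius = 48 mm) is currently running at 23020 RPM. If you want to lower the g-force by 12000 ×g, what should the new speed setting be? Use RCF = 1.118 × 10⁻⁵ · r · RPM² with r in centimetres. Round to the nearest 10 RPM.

≈ 17500 RPM

r = 48 mm = 4.8 cm
Current RCF = 1.118 × 10⁻⁵ × 4.8 × (23020)² = 1.118 × 10⁻⁵ × 4.8 × 529,920,400 ≈ 28,437.6 × g
Target RCF = 28,437.6 − 12,000 = 16,437.6 × g
N² = 16,437.6 / (5.3664 × 10⁻⁵) = 306,305,903
N ≈ √306,305,903 ≈ 17,501.6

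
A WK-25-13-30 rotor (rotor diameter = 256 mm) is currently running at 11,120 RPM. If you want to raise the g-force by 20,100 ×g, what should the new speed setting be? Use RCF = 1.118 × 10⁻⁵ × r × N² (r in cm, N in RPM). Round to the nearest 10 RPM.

r = 256 mm / 2 = 128 mm = 12.8 cm
Current RCF = 1.118 × 10⁻⁵ × 12.8 × (11120)² = 1.118 × 10⁻⁵ × 12.8 × 123,654,400 ≈ 17,695.4 × g
Target RCF = 17,695.4 + 20,100 = 37,795.4 × g
N² = 37,795.4 / (14.3104 × 10⁻⁵) = 264,111,415
N ≈ √264,111,415 ≈ 16,251.5

16250 RPM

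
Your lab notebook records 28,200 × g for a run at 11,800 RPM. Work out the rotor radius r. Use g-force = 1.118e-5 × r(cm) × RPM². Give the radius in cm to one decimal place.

≈ 18.1 cm

28200 = 1.118 × 10⁻⁵ × r × (11800)²
r = 28200 / (1.118 × 10⁻⁵ × 139,240,000) = 28200 / 1556.703 ≈ 18.115 cm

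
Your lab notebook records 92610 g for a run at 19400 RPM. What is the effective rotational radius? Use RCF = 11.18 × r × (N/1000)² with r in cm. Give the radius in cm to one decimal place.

≈ 22.0 cm

RCF = 11.18 × r × (N/1000)²
92610 = 11.18 × r × (19.4)²
r = 92610 / (11.18 × 376.36) = 92610 / 4207.705 ≈ 22.010 cm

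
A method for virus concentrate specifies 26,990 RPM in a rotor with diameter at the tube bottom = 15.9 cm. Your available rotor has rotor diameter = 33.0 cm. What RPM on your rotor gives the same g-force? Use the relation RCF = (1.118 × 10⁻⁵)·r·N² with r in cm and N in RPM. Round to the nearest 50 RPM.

Original rotor: r = 15.9 / 2 = 7.95 cm
RCF_original = 1.118 × 10⁻⁵ × 7.95 × (26990)² = 1.118 × 10⁻⁵ × 7.95 × 728,460,100 ≈ 64,746.3 × g
Your rotor: r = 33.0 / 2 = 16.5 cm
64,746.3 = 1.118 × 10⁻⁵ × 16.5 × N²
N² = 64,746.3 / (18.447 × 10⁻⁵) = 350,985,526
N ≈ √350,985,526 ≈ 18,734.6

18750 RPM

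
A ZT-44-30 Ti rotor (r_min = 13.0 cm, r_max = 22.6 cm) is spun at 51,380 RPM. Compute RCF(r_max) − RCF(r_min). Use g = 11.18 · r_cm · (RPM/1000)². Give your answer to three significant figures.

RCF_max = 11.18 × 22.6 × (51.38)² = 11.18 × 22.6 × 2,639.9044 ≈ 667,019.4 × g
RCF_min = 11.18 × 13 × (51.38)² = 11.18 × 13 × 2,639.9044 ≈ 383,683.7 × g
ΔRCF = 667,019.4 − 383,683.7 = 283,335.7

≈ 283000 g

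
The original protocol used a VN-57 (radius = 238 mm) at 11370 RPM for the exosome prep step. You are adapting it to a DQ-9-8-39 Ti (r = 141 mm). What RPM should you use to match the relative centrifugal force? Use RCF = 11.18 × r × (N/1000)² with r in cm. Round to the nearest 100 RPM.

Original rotor: r = 238 mm = 23.8 cm
RCF = 11.18 × r × (N/1000)²
RCF_original = 11.18 × 23.8 × (11.37)² = 11.18 × 23.8 × 129.2769 ≈ 34,398.5 × g
Your rotor: r = 141 mm = 14.1 cm
34,398.5 = 11.18 × 14.1 × (N/1000)²
(N/1000)² = 34,398.5 / 157.638 = 218.212
N = 1000 × √218.212 ≈ 14,772.0

≈ 14800 RPM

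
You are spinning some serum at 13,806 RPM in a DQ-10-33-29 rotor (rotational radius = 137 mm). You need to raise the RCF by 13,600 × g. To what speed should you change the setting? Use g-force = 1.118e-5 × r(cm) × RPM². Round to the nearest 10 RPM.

r = 137 mm = 13.7 cm
Current RCF = 1.118 × 10⁻⁵ × 13.7 × (13806)² = 1.118 × 10⁻⁵ × 13.7 × 190,605,636 ≈ 29,194.3 × g
Target RCF = 29,194.3 + 13,600 = 42,794.3 × g
N² = 42,794.3 / (15.3166 × 10⁻⁵) = 279,398,169
N ≈ √279,398,169 ≈ 16,715.2

N₂ ≈ 16720 RPM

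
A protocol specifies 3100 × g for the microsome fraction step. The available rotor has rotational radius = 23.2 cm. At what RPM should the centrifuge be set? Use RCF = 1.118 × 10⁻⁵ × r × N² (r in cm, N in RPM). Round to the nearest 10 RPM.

≈ 3460 RPM

3,100 = 1.118 × 10⁻⁵ × 23.2 × N²
N² = 3,100 / (25.9376 × 10⁻⁵) = 11,951,761
N ≈ √11,951,761 ≈ 3,457.1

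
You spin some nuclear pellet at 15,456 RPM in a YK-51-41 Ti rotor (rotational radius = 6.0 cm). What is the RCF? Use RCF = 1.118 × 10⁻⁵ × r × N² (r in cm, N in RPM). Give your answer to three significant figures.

RCF ≈ 16000 x g

RCF = 1.118 × 10⁻⁵ × 6 × (15456)² = 1.118 × 10⁻⁵ × 6 × 238,887,936 ≈ 16,024.6 × g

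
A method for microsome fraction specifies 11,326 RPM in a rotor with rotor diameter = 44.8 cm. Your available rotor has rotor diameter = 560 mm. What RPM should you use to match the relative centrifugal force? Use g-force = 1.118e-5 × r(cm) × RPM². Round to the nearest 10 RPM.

≈ 10130 RPM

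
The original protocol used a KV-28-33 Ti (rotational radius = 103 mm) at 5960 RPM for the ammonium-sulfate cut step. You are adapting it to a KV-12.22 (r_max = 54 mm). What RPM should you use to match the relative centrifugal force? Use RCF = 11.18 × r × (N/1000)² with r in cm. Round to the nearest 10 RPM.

Original rotor: r = 103 mm = 10.3 cm
RCF_original = 11.18 × 10.3 × (5.96)² = 11.18 × 10.3 × 35.5216 ≈ 4,090.5 × g
Your rotor: r = 54 mm = 5.4 cm
4,090.5 = 11.18 × 5.4 × (N/1000)²
(N/1000)² = 4,090.5 / 60.372 = 67.75492
N = 1000 × √67.75492 ≈ 8,231.3

8230 RPM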